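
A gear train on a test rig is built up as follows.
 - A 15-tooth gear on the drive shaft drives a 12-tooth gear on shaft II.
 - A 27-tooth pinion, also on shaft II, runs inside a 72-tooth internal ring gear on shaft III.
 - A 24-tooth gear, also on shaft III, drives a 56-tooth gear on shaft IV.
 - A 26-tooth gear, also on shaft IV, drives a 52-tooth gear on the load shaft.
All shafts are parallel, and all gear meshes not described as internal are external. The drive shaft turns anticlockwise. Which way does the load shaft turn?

clockwise

the drive shaft → shaft II: external mesh, 1 reversal → CW.
shaft II → shaft III: internal mesh, same direction → CW.
shaft III → shaft IV: external mesh, 1 reversal → CCW.
shaft IV → the load shaft: external mesh, 1 reversal → CW.
3 reversals in total — an odd number — so the load shaft turns opposite to the drive shaft.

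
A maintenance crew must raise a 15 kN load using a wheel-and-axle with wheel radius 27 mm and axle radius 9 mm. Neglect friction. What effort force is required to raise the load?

Wheel-and-axle MA = R/r = 27/9 = 3.
Effort = load / MA = 15 / 3 = 5 kN.

5 kN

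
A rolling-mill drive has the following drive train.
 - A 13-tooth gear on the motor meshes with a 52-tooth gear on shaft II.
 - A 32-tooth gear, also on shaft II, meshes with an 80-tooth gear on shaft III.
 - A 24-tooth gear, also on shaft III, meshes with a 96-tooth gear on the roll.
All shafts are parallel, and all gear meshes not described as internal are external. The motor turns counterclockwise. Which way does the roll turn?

the motor → shaft II: external mesh, 1 reversal → CW.
shaft II → shaft III: external mesh, 1 reversal → CCW.
shaft III → the roll: external mesh, 1 reversal → CW.
3 reversals in total — an odd number — so the roll turns opposite to the motor.

clockwise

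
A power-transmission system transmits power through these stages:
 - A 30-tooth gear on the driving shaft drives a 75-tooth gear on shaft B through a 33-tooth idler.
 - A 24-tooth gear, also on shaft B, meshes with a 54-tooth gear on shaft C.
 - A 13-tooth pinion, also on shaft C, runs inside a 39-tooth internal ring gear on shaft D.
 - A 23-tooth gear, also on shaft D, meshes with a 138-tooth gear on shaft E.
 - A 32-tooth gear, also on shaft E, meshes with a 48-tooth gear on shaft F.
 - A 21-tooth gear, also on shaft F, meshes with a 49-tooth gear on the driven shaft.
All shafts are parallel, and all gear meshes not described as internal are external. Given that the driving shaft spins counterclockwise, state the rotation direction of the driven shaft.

counterclockwise

the driving shaft → shaft B: driver → idler → driven is 2 external meshes, 2 reversals → CCW.
shaft B → shaft C: external mesh, 1 reversal → CW.
shaft C → shaft D: internal mesh, same direction → CW.
shaft D → shaft E: external mesh, 1 reversal → CCW.
shaft E → shaft F: external mesh, 1 reversal → CW.
shaft F → the driven shaft: external mesh, 1 reversal → CCW.
6 reversals in total — an even number — so the driven shaft turns the same way as the driving shaft.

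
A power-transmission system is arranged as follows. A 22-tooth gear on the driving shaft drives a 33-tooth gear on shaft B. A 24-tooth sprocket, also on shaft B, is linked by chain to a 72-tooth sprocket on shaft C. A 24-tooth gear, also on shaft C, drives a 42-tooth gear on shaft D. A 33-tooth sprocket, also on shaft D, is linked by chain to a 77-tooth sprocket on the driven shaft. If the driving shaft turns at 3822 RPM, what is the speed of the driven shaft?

the driving shaft → shaft B (gear mesh, 33/22): 3822 ÷ 1.5 = 2548 RPM
shaft B → shaft C (chain, 72/24): 2548 ÷ 3 = 849.33 RPM
shaft C → shaft D (gear mesh, 42/24): 849.33 ÷ 1.75 = 485.33 RPM
shaft D → the driven shaft (chain, 77/33): 485.33 ÷ 2.3333 = 208 RPM

208 RPM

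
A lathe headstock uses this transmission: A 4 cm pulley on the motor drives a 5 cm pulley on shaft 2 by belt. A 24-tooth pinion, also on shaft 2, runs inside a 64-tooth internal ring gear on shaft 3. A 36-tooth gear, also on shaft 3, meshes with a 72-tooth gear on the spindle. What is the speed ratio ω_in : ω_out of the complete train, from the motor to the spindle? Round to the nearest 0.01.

6.67

Each stage contributes driven/driver: belt 5/4 = 1.25, internal gear 64/24 = 2.6667, gear mesh 72/36 = 2.
Overall: 1.25 × 2.6667 × 2 = 6.6667.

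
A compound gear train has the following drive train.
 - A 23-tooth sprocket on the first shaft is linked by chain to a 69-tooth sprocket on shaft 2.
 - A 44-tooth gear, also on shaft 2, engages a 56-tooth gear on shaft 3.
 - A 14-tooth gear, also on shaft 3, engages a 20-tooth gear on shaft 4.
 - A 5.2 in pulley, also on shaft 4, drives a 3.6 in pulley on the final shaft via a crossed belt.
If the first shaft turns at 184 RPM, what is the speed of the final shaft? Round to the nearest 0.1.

48.7 RPM

chain 69/23 = 3 → 184/3 = 61.333 RPM
gear mesh 56/44 = 1.2727 → 61.333/1.2727 = 48.19 RPM
gear mesh 20/14 = 1.4286 → 48.19/1.4286 = 33.733 RPM
belt 3.6/5.2 = 0.69231 → 33.733/0.69231 = 48.726 RPM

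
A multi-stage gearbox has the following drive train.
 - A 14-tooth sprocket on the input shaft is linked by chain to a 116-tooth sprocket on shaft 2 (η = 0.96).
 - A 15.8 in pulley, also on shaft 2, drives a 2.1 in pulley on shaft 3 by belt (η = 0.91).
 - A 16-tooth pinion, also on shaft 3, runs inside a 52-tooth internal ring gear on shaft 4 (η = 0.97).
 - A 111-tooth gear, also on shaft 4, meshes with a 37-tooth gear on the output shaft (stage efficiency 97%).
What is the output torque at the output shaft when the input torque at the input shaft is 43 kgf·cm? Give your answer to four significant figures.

After the chain (116/14): 43 × 8.2857 × 0.96 = 342.03 kgf·cm
After the belt (2.1/15.8): 342.03 × 0.13291 × 0.91 = 41.369 kgf·cm
After the internal gear (52/16): 41.369 × 3.25 × 0.97 = 130.42 kgf·cm
After the gear mesh (37/111): 130.42 × 0.33333 × 0.97 = 42.168 kgf·cm

42.17 kgf·cm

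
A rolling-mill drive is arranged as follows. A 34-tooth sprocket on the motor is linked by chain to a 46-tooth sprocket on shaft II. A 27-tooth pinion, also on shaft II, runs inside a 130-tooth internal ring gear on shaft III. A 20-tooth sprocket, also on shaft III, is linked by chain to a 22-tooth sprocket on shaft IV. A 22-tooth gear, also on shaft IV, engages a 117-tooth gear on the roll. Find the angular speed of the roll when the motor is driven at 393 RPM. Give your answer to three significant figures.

chain 46/34 = 1.3529 → 393/1.3529 = 290.48 RPM
internal gear 130/27 = 4.8148 → 290.48/4.8148 = 60.33 RPM
chain 22/20 = 1.1 → 60.33/1.1 = 54.846 RPM
gear mesh 117/22 = 5.3182 → 54.846/5.3182 = 10.313 RPM

10.3 RPM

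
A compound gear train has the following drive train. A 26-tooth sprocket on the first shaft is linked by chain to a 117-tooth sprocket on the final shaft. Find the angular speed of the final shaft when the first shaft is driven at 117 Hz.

chain 117/26 = 4.5 → 117/4.5 = 26 Hz

26 Hz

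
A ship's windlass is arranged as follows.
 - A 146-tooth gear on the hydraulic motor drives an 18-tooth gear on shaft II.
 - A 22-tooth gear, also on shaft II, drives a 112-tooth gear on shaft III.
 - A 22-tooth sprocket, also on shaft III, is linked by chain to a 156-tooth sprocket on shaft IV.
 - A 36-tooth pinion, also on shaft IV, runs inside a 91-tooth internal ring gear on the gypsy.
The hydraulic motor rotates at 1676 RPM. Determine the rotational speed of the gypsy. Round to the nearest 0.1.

149.0 RPM

Gear mesh: ratio = 18/146 = 0.12329, so shaft II turns at 1676 / 0.12329 = 13594 RPM.
Gear mesh: ratio = 112/22 = 5.0909, so shaft III turns at 13594 / 5.0909 = 2670.3 RPM.
Chain: ratio = 156/22 = 7.0909, so shaft IV turns at 2670.3 / 7.0909 = 376.58 RPM.
Internal gear: ratio = 91/36 = 2.5278, so the gypsy turns at 376.58 / 2.5278 = 148.98 RPM.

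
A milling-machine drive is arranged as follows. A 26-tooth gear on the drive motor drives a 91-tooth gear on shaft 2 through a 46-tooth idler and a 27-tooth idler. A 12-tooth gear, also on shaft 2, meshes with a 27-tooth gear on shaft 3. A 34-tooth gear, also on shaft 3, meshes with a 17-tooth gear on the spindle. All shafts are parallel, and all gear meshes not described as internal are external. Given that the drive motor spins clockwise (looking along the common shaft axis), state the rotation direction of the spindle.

the drive motor → shaft 2: driver → idler → idler → driven is 3 external meshes, 3 reversals → CCW.
shaft 2 → shaft 3: external mesh, 1 reversal → CW.
shaft 3 → the spindle: external mesh, 1 reversal → CCW.
5 reversals in total — an odd number — so the spindle turns opposite to the drive motor.

counterclockwise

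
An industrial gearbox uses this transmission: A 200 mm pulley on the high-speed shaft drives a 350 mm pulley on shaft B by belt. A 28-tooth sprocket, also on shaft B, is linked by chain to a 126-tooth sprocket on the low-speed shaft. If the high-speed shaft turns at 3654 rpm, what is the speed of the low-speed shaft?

Belt: ratio = 350/200 = 1.75, so shaft B turns at 3654 / 1.75 = 2088 rpm.
Chain: ratio = 126/28 = 4.5, so the low-speed shaft turns at 2088 / 4.5 = 464 rpm.

464 rpm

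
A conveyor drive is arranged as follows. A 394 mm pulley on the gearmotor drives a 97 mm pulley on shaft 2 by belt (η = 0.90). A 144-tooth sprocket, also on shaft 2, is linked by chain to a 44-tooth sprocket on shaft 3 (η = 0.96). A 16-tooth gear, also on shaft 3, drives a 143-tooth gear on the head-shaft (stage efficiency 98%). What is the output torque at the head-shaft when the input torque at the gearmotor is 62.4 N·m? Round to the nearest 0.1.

35.5 N·m

Belt: ratio = 97/394 = 0.24619; torque at shaft 2 = 62.4 × 0.24619 × 0.90 = 13.826 N·m.
Chain: ratio = 44/144 = 0.30556; torque at shaft 3 = 13.826 × 0.30556 × 0.96 = 4.0557 N·m.
Gear mesh: ratio = 143/16 = 8.9375; torque at the head-shaft = 4.0557 × 8.9375 × 0.98 = 35.523 N·m.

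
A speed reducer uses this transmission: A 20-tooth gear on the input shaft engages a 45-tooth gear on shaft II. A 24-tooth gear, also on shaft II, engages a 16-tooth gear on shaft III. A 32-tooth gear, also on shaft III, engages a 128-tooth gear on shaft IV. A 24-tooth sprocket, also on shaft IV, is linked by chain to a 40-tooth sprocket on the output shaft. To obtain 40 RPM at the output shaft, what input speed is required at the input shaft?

Overall ratio R = 2.25 × 0.66667 × 4 × 1.6667 = 10.
Required input speed = output speed × R = 40 × 10 = 400 RPM.

400 RPM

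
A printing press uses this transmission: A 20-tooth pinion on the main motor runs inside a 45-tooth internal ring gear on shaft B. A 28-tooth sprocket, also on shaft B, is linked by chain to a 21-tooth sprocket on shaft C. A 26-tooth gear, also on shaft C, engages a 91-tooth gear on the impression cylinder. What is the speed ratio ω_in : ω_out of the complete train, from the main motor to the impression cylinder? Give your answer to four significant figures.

Each stage contributes driven/driver: internal gear 45/20 = 2.25, chain 21/28 = 0.75, gear mesh 91/26 = 3.5.
Overall: 2.25 × 0.75 × 3.5 = 5.9062.

5.906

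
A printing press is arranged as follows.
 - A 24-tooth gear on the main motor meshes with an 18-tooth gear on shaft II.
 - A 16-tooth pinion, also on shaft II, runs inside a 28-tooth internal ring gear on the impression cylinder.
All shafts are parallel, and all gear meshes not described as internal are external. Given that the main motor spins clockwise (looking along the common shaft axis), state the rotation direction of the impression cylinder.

counterclockwise

the main motor → shaft II: external mesh, 1 reversal → CCW.
shaft II → the impression cylinder: internal mesh, same direction → CCW.
1 reversal in total — an odd number — so the impression cylinder turns opposite to the main motor.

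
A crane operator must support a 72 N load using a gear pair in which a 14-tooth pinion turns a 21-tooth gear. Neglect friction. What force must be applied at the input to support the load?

48 N

Gear pair MA = 21/14 = 1.5.
Effort = load / MA = 72 / 1.5 = 48 N.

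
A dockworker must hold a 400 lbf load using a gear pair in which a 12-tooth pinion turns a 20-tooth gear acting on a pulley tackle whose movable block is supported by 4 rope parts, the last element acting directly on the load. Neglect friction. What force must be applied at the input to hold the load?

Gear pair MA = 20/12 = 1.6667.
Block-and-tackle MA = number of supporting rope parts = 4.
Combined ideal MA = 1.6667 × 4 = 6.6667.
Effort = load / MA = 400 / 6.6667 = 60 lbf.

60 lbf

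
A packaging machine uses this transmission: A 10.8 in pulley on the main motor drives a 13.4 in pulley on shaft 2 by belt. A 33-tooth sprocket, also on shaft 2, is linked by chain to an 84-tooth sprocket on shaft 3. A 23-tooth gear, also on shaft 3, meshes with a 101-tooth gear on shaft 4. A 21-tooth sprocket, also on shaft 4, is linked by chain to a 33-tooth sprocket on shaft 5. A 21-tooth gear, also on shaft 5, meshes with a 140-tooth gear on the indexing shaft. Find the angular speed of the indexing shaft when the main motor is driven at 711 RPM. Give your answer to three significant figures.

4.89 RPM

belt 13.4/10.8 = 1.2407 → 711/1.2407 = 573.04 RPM
chain 84/33 = 2.5455 → 573.04/2.5455 = 225.12 RPM
gear mesh 101/23 = 4.3913 → 225.12/4.3913 = 51.266 RPM
chain 33/21 = 1.5714 → 51.266/1.5714 = 32.624 RPM
gear mesh 140/21 = 6.6667 → 32.624/6.6667 = 4.8936 RPM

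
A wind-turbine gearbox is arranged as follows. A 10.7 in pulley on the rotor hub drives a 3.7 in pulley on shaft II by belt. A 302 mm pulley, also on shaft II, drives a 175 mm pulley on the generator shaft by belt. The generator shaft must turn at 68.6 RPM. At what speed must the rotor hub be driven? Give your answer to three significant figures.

13.7 RPM

Overall ratio R = 0.34579 × 0.57947 = 0.20038.
Required input speed = output speed × R = 68.6 × 0.20038 = 13.746 RPM.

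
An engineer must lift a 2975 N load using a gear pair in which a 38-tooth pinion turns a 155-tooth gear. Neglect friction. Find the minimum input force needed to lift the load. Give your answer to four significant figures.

Gear pair MA = 155/38 = 4.0789.
Effort = load / MA = 2975 / 4.0789 = 729.35 N.

729.4 N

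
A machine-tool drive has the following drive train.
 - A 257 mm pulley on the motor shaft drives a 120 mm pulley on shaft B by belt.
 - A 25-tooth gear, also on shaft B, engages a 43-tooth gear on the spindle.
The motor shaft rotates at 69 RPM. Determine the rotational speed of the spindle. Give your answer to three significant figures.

85.9 RPM

Belt: ratio = 120/257 = 0.46693, so shaft B turns at 69 / 0.46693 = 147.78 RPM.
Gear mesh: ratio = 43/25 = 1.72, so the spindle turns at 147.78 / 1.72 = 85.916 RPM.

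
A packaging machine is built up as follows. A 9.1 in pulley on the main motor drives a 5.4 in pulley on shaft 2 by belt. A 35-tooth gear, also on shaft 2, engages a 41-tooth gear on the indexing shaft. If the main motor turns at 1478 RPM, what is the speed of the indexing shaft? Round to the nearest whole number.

2126 RPM

Belt: ratio = 5.4/9.1 = 0.59341, so shaft 2 turns at 1478 / 0.59341 = 2490.7 RPM.
Gear mesh: ratio = 41/35 = 1.1714, so the indexing shaft turns at 2490.7 / 1.1714 = 2126.2 RPM.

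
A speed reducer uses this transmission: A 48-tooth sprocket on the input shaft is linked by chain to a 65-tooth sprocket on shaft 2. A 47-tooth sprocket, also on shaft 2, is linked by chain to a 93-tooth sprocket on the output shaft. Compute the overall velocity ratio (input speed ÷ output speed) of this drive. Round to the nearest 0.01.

2.68

Each stage contributes driven/driver: chain 65/48 = 1.3542, chain 93/47 = 1.9787.
Overall: 1.3542 × 1.9787 = 2.6795.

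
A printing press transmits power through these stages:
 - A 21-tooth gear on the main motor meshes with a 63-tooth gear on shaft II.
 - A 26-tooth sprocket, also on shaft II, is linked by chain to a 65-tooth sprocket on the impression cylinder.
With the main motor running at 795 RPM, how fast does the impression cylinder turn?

106 RPM

the main motor → shaft II (gear mesh, 63/21): 795 ÷ 3 = 265 RPM
shaft II → the impression cylinder (chain, 65/26): 265 ÷ 2.5 = 106 RPM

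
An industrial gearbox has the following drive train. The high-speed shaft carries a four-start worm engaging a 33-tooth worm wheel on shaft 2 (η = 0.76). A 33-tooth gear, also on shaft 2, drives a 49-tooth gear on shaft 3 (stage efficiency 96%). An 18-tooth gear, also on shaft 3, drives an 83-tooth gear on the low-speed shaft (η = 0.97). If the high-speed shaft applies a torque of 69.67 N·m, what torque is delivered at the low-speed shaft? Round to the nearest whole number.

worm 33/4 = 8.25 → τ = 69.67·8.25·0.76 = 436.83 N·m
gear mesh 49/33 = 1.4848 → τ = 436.83·1.4848·0.96 = 622.68 N·m
gear mesh 83/18 = 4.6111 → τ = 622.68·4.6111·0.97 = 2785.1 N·m

2785 N·m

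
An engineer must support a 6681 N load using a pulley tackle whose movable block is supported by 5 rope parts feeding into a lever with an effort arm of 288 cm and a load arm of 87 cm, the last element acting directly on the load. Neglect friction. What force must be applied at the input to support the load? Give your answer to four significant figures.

403.6 N

Block-and-tackle MA = number of supporting rope parts = 5.
Lever MA = effort arm / load arm = 288/87 = 3.3103.
Combined ideal MA = 5 × 3.3103 = 16.552.
Effort = load / MA = 6681 / 16.552 = 403.64 N.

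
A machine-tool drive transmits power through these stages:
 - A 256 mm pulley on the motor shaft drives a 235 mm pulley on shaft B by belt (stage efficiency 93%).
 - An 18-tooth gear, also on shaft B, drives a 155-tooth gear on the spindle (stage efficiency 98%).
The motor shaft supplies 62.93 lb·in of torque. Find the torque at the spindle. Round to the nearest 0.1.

belt 235/256 = 0.91797 → τ = 62.93·0.91797·0.93 = 53.724 lb·in
gear mesh 155/18 = 8.6111 → τ = 53.724·8.6111·0.98 = 453.37 lb·in

453.4 lb·in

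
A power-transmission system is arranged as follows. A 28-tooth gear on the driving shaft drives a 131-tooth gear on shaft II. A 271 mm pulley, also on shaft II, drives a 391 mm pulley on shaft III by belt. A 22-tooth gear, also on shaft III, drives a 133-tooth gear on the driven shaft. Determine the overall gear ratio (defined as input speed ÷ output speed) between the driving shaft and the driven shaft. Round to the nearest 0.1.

Each stage contributes driven/driver: gear mesh 131/28 = 4.6786, belt 391/271 = 1.4428, gear mesh 133/22 = 6.0455.
Overall: 4.6786 × 1.4428 × 6.0455 = 40.808.

40.8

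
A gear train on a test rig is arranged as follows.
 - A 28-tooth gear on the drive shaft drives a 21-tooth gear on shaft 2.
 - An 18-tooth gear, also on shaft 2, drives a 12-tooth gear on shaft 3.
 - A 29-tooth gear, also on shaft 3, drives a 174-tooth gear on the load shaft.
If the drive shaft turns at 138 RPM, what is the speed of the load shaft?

46 RPM

gear mesh 21/28 = 0.75 → 138/0.75 = 184 RPM
gear mesh 12/18 = 0.66667 → 184/0.66667 = 276 RPM
gear mesh 174/29 = 6 → 276/6 = 46 RPM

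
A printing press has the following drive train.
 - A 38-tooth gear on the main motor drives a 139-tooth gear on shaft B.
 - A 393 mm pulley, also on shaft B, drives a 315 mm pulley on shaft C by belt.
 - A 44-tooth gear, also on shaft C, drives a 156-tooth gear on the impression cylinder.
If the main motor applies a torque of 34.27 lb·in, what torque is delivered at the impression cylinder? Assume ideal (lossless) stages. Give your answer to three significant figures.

356 lb·in

Gear mesh: ratio = 139/38 = 3.6579; torque at shaft B = 34.27 × 3.6579 = 125.36 lb·in.
Belt: ratio = 315/393 = 0.80153; torque at shaft C = 125.36 × 0.80153 = 100.48 lb·in.
Gear mesh: ratio = 156/44 = 3.5455; torque at the impression cylinder = 100.48 × 3.5455 = 356.23 lb·in.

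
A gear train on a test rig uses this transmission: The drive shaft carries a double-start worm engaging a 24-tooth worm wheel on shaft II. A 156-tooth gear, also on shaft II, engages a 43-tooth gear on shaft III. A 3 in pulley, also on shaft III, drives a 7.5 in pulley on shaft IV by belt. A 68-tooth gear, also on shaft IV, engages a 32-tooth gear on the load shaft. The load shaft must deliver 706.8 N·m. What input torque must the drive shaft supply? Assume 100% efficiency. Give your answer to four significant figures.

181.6 N·m

Overall ratio R = 12 × 0.27564 × 2.5 × 0.47059 = 3.8914.
Input torque = output torque / R = 706.8 / 3.8914 = 181.63 N·m.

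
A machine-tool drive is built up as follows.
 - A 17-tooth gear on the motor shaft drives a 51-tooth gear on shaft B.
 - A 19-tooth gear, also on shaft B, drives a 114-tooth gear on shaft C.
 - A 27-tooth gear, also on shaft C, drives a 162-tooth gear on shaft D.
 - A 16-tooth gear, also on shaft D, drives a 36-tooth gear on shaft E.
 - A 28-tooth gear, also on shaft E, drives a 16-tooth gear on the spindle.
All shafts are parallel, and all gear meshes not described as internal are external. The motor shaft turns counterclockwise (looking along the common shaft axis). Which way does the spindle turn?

the motor shaft → shaft B: external mesh, 1 reversal → CW.
shaft B → shaft C: external mesh, 1 reversal → CCW.
shaft C → shaft D: external mesh, 1 reversal → CW.
shaft D → shaft E: external mesh, 1 reversal → CCW.
shaft E → the spindle: external mesh, 1 reversal → CW.
5 reversals in total — an odd number — so the spindle turns opposite to the motor shaft.

clockwise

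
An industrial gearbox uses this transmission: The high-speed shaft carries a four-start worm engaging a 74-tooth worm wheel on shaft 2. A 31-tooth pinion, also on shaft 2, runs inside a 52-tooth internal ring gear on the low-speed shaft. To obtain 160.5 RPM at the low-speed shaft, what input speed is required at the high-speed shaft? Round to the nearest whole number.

Overall ratio R = 18.5 × 1.6774 = 31.032.
Required input speed = output speed × R = 160.5 × 31.032 = 4980.7 RPM.

4981 RPM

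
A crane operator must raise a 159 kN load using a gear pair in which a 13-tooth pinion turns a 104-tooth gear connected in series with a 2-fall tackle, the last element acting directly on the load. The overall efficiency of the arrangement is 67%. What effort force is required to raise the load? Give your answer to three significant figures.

14.8 kN

Gear pair MA = 104/13 = 8.
Block-and-tackle MA = number of supporting rope parts = 2.
Combined ideal MA = 8 × 2 = 16.
Actual MA = 16 × 0.67 = 10.72.
Effort = load / actual MA = 159 / 10.72 = 14.832 kN.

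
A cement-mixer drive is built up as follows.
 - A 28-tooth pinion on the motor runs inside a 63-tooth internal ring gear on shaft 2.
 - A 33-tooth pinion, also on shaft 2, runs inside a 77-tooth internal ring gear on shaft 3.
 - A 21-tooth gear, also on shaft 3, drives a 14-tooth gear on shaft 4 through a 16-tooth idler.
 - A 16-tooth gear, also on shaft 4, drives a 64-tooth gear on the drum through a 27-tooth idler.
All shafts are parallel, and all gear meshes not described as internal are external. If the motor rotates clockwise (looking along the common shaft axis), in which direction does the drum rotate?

the motor → shaft 2: internal mesh, same direction → CW.
shaft 2 → shaft 3: internal mesh, same direction → CW.
shaft 3 → shaft 4: driver → idler → driven is 2 external meshes, 2 reversals → CW.
shaft 4 → the drum: driver → idler → driven is 2 external meshes, 2 reversals → CW.
4 reversals in total — an even number — so the drum turns the same way as the motor.

clockwise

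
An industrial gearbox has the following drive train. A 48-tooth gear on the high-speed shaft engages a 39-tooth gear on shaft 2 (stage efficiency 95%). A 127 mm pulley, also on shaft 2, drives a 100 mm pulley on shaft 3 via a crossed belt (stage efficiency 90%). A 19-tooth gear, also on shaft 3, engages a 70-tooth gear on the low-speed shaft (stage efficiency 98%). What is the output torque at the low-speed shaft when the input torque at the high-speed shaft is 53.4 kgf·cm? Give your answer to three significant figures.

105 kgf·cm

gear mesh 39/48 = 0.8125 → τ = 53.4·0.8125·0.95 = 41.218 kgf·cm
belt 100/127 = 0.7874 → τ = 41.218·0.7874·0.90 = 29.21 kgf·cm
gear mesh 70/19 = 3.6842 → τ = 29.21·3.6842·0.98 = 105.46 kgf·cm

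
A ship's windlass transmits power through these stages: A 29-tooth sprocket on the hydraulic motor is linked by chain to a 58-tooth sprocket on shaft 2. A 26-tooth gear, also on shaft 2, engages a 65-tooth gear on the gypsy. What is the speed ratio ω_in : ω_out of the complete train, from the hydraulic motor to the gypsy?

Each stage contributes driven/driver: chain 58/29 = 2, gear mesh 65/26 = 2.5.
Overall: 2 × 2.5 = 5.

5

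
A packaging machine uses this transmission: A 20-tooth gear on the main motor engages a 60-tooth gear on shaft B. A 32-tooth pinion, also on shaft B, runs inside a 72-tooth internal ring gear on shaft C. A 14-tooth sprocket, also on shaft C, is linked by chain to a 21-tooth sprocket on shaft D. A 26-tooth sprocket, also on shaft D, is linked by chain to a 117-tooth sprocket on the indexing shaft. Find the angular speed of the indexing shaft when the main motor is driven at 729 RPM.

16 RPM

the main motor → shaft B (gear mesh, 60/20): 729 ÷ 3 = 243 RPM
shaft B → shaft C (internal gear, 72/32): 243 ÷ 2.25 = 108 RPM
shaft C → shaft D (chain, 21/14): 108 ÷ 1.5 = 72 RPM
shaft D → the indexing shaft (chain, 117/26): 72 ÷ 4.5 = 16 RPM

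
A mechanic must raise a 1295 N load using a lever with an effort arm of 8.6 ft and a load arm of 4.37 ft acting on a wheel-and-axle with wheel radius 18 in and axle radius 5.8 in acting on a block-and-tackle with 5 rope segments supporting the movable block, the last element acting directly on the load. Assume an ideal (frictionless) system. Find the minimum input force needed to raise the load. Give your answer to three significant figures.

Lever MA = effort arm / load arm = 8.6/4.37 = 1.968.
Wheel-and-axle MA = R/r = 18/5.8 = 3.1034.
Block-and-tackle MA = number of supporting rope parts = 5.
Combined ideal MA = 1.968 × 3.1034 × 5 = 30.537.
Effort = load / MA = 1295 / 30.537 = 42.407 N.

42.4 N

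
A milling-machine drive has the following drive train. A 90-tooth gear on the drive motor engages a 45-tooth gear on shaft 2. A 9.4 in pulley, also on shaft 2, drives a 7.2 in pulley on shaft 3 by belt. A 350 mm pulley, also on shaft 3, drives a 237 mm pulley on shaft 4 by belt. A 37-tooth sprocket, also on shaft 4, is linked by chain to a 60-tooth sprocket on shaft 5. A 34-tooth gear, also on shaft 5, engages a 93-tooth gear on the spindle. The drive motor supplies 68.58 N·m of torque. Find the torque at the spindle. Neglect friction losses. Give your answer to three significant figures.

78.9 N·m

Gear mesh: ratio = 45/90 = 0.5; torque at shaft 2 = 68.58 × 0.5 = 34.29 N·m.
Belt: ratio = 7.2/9.4 = 0.76596; torque at shaft 3 = 34.29 × 0.76596 = 26.265 N·m.
Belt: ratio = 237/350 = 0.67714; torque at shaft 4 = 26.265 × 0.67714 = 17.785 N·m.
Chain: ratio = 60/37 = 1.6216; torque at shaft 5 = 17.785 × 1.6216 = 28.84 N·m.
Gear mesh: ratio = 93/34 = 2.7353; torque at the spindle = 28.84 × 2.7353 = 78.887 N·m.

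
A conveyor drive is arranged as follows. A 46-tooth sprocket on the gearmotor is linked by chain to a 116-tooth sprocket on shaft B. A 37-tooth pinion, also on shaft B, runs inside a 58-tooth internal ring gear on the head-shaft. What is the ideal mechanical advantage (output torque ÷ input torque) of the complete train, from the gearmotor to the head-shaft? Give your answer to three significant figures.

3.95

Each stage contributes driven/driver: chain 116/46 = 2.5217, internal gear 58/37 = 1.5676.
Overall: 2.5217 × 1.5676 = 3.953.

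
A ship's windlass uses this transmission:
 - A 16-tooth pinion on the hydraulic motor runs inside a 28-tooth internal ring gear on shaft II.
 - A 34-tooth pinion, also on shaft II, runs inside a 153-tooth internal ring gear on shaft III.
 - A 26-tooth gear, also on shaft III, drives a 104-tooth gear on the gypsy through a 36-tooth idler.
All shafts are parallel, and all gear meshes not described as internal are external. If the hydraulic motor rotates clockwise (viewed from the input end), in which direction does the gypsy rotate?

clockwise

the hydraulic motor → shaft II: internal mesh, same direction → CW.
shaft II → shaft III: internal mesh, same direction → CW.
shaft III → the gypsy: driver → idler → driven is 2 external meshes, 2 reversals → CW.
2 reversals in total — an even number — so the gypsy turns the same way as the hydraulic motor.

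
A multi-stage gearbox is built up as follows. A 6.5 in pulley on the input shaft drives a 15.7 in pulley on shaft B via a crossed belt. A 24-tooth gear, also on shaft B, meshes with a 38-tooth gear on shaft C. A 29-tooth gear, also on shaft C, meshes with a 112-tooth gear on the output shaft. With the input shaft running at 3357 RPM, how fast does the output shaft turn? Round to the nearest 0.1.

Belt: ratio = 15.7/6.5 = 2.4154, so shaft B turns at 3357 / 2.4154 = 1389.8 RPM.
Gear mesh: ratio = 38/24 = 1.5833, so shaft C turns at 1389.8 / 1.5833 = 877.79 RPM.
Gear mesh: ratio = 112/29 = 3.8621, so the output shaft turns at 877.79 / 3.8621 = 227.29 RPM.

227.3 RPM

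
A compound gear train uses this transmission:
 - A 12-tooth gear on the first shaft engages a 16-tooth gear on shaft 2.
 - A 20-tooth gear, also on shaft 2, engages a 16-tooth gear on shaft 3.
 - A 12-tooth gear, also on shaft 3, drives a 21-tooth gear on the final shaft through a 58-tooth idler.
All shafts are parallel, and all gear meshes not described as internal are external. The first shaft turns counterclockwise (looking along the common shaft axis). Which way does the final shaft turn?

the first shaft → shaft 2: external mesh, 1 reversal → CW.
shaft 2 → shaft 3: external mesh, 1 reversal → CCW.
shaft 3 → the final shaft: driver → idler → driven is 2 external meshes, 2 reversals → CCW.
4 reversals in total — an even number — so the final shaft turns the same way as the first shaft.

counterclockwise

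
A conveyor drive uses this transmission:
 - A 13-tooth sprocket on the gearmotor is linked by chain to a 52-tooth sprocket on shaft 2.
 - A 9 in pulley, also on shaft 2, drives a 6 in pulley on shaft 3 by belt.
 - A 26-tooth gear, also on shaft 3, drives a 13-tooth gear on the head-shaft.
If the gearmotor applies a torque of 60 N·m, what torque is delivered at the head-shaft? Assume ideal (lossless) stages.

Chain: ratio = 52/13 = 4; torque at shaft 2 = 60 × 4 = 240 N·m.
Belt: ratio = 6/9 = 0.66667; torque at shaft 3 = 240 × 0.66667 = 160 N·m.
Gear mesh: ratio = 13/26 = 0.5; torque at the head-shaft = 160 × 0.5 = 80 N·m.

80 N·m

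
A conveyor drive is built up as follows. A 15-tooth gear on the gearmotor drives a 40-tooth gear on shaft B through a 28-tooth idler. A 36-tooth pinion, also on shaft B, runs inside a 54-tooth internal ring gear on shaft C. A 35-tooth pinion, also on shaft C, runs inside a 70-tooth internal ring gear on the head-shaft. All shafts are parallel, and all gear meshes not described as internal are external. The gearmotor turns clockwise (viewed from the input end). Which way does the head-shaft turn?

the gearmotor → shaft B: driver → idler → driven is 2 external meshes, 2 reversals → CW.
shaft B → shaft C: internal mesh, same direction → CW.
shaft C → the head-shaft: internal mesh, same direction → CW.
2 reversals in total — an even number — so the head-shaft turns the same way as the gearmotor.

clockwise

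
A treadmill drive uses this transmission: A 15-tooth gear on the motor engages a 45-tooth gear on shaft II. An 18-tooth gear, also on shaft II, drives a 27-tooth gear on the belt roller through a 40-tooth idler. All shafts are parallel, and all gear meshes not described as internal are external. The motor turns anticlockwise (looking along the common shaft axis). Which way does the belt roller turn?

the motor → shaft II: external mesh, 1 reversal → CW.
shaft II → the belt roller: driver → idler → driven is 2 external meshes, 2 reversals → CW.
3 reversals in total — an odd number — so the belt roller turns opposite to the motor.

clockwise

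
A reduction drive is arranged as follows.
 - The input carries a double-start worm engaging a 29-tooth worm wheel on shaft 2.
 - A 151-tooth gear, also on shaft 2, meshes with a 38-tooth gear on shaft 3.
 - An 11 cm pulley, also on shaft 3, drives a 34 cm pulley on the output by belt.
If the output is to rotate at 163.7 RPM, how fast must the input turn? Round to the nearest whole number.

Overall ratio R = 14.5 × 0.25166 × 3.0909 = 11.279.
Required input speed = output speed × R = 163.7 × 11.279 = 1846.3 RPM.

1846 RPM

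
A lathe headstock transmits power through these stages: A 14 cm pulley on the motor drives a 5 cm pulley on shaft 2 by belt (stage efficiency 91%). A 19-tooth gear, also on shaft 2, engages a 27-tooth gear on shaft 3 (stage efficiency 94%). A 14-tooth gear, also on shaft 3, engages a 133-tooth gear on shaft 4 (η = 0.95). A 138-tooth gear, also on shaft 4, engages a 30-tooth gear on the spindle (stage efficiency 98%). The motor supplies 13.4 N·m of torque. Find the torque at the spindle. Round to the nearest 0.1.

belt 5/14 = 0.35714 → τ = 13.4·0.35714·0.91 = 4.355 N·m
gear mesh 27/19 = 1.4211 → τ = 4.355·1.4211·0.94 = 5.8174 N·m
gear mesh 133/14 = 9.5 → τ = 5.8174·9.5·0.95 = 52.502 N·m
gear mesh 30/138 = 0.21739 → τ = 52.502·0.21739·0.98 = 11.185 N·m

11.2 N·m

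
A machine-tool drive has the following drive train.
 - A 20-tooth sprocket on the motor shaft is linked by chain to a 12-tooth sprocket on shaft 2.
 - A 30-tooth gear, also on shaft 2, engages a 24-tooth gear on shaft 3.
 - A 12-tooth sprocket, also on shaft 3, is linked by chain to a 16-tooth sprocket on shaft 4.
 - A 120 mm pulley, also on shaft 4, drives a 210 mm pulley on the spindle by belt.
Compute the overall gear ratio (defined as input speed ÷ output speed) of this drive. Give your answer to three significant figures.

1.12

Each stage contributes driven/driver: chain 12/20 = 0.6, gear mesh 24/30 = 0.8, chain 16/12 = 1.3333, belt 210/120 = 1.75.
Overall: 0.6 × 0.8 × 1.3333 × 1.75 = 1.12.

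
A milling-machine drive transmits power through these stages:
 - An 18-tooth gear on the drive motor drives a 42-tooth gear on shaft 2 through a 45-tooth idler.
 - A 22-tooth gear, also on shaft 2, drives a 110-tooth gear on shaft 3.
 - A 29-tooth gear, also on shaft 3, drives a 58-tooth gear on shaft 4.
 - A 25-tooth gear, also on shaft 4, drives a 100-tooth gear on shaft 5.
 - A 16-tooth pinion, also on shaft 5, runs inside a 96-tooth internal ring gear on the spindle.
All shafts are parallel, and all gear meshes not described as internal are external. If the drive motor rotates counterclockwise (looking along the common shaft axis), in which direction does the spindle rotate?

the drive motor → shaft 2: driver → idler → driven is 2 external meshes, 2 reversals → CCW.
shaft 2 → shaft 3: external mesh, 1 reversal → CW.
shaft 3 → shaft 4: external mesh, 1 reversal → CCW.
shaft 4 → shaft 5: external mesh, 1 reversal → CW.
shaft 5 → the spindle: internal mesh, same direction → CW.
5 reversals in total — an odd number — so the spindle turns opposite to the drive motor.

clockwise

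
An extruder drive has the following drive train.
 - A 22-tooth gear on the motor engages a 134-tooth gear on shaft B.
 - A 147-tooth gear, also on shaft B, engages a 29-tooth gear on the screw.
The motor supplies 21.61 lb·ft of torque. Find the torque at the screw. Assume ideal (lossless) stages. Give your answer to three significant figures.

gear mesh 134/22 = 6.0909 → τ = 21.61·6.0909 = 131.62 lb·ft
gear mesh 29/147 = 0.19728 → τ = 131.62·0.19728 = 25.967 lb·ft

26.0 lb·ft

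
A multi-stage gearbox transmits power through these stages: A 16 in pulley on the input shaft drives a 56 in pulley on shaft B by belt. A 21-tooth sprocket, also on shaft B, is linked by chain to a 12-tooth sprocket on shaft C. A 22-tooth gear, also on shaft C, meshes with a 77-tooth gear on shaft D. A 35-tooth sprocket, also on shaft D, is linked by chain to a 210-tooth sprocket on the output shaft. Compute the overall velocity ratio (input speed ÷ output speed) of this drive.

Each stage contributes driven/driver: belt 56/16 = 3.5, chain 12/21 = 0.57143, gear mesh 77/22 = 3.5, chain 210/35 = 6.
Overall: 3.5 × 0.57143 × 3.5 × 6 = 42.

42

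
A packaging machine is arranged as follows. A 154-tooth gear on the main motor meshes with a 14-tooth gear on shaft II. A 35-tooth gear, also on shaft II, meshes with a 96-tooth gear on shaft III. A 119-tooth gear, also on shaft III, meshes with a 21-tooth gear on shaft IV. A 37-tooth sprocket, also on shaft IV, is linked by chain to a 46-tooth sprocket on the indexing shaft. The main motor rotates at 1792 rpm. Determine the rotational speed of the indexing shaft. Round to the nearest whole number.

32757 rpm

Gear mesh: ratio = 14/154 = 0.090909, so shaft II turns at 1792 / 0.090909 = 19712 rpm.
Gear mesh: ratio = 96/35 = 2.7429, so shaft III turns at 19712 / 2.7429 = 7186.7 rpm.
Gear mesh: ratio = 21/119 = 0.17647, so shaft IV turns at 7186.7 / 0.17647 = 40724 rpm.
Chain: ratio = 46/37 = 1.2432, so the indexing shaft turns at 40724 / 1.2432 = 32757 rpm.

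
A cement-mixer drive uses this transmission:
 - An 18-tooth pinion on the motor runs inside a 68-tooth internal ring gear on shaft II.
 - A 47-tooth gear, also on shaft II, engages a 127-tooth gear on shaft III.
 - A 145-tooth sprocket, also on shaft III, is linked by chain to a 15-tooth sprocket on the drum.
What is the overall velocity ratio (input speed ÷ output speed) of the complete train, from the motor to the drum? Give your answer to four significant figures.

Each stage contributes driven/driver: internal gear 68/18 = 3.7778, gear mesh 127/47 = 2.7021, chain 15/145 = 0.10345.
Overall: 3.7778 × 2.7021 × 0.10345 = 1.056.

1.056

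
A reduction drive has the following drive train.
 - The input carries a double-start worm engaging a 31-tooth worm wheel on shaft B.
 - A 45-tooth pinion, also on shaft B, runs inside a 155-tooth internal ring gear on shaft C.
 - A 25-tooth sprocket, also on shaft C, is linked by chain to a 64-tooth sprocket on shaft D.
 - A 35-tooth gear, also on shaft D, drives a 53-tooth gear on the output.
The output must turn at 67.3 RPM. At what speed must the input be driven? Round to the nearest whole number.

Overall ratio R = 15.5 × 3.4444 × 2.56 × 1.5143 = 206.97.
Required input speed = output speed × R = 67.3 × 206.97 = 13929 RPM.

13929 RPM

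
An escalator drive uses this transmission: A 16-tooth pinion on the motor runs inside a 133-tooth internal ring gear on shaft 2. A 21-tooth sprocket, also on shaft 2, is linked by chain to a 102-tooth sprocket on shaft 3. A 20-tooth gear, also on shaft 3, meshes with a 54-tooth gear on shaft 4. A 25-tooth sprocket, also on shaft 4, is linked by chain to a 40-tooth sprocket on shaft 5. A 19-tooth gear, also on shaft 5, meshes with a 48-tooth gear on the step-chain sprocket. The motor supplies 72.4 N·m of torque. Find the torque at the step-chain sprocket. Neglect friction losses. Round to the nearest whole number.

31902 N·m

Internal gear: ratio = 133/16 = 8.3125; torque at shaft 2 = 72.4 × 8.3125 = 601.83 N·m.
Chain: ratio = 102/21 = 4.8571; torque at shaft 3 = 601.83 × 4.8571 = 2923.2 N·m.
Gear mesh: ratio = 54/20 = 2.7; torque at shaft 4 = 2923.2 × 2.7 = 7892.5 N·m.
Chain: ratio = 40/25 = 1.6; torque at shaft 5 = 7892.5 × 1.6 = 12628 N·m.
Gear mesh: ratio = 48/19 = 2.5263; torque at the step-chain sprocket = 12628 × 2.5263 = 31902 N·m.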